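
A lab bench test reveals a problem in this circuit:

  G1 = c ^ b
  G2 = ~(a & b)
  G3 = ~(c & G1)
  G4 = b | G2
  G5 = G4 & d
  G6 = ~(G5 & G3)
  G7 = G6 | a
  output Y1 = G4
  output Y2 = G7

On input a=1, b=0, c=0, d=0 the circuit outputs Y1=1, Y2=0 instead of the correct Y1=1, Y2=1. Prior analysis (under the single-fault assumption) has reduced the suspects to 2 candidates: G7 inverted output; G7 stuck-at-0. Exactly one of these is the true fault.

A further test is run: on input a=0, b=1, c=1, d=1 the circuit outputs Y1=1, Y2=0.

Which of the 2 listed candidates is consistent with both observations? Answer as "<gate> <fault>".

Evaluate each candidate on input a=0, b=1, c=1, d=1:
  G7 inverted output: G1=0, G2=1, G3=1, G4=1, G5=1, G6=0, G7=1 [inverted output] → Y1=1, Y2=1 — eliminated
  G7 stuck-at-0: G1=0, G2=1, G3=1, G4=1, G5=1, G6=0, G7=0 [stuck-at-0] → Y1=1, Y2=0 — matches
Only G7 stuck-at-0 reproduces the observed Y1=1, Y2=0.

G7 stuck-at-0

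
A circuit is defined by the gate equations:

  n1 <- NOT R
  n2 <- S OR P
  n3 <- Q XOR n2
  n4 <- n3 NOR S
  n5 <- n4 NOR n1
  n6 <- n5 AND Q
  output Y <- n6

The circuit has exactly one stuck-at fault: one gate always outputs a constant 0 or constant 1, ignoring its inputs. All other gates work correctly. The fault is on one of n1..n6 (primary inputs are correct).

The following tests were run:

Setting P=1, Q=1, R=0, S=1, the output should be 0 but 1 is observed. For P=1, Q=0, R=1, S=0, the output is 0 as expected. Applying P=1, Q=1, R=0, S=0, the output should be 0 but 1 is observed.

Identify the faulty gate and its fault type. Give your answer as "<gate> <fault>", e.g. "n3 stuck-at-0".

Fault-free values for test 1 (P=1, Q=1, R=0, S=1): n1=1, n2=1, n3=0, n4=0, n5=0, n6=0, giving Y=0. Observed 1.
Test 1: faults giving observed 1 are {n1 stuck-at-0, n5 stuck-at-1, n6 stuck-at-1}.
Test 2 (P=1, Q=0, R=1, S=0): fault-free n1=0, n2=1, n3=1, n4=0, n5=1, n6=0 → 0; observed 0. Eliminates n6 stuck-at-1.
Test 3 (P=1, Q=1, R=0, S=0): fault-free n1=1, n2=1, n3=0, n4=1, n5=0, n6=0 → 0; observed 1. Eliminates n1 stuck-at-0.
Only n5 stuck-at-1 is consistent with every test.

n5 stuck-at-1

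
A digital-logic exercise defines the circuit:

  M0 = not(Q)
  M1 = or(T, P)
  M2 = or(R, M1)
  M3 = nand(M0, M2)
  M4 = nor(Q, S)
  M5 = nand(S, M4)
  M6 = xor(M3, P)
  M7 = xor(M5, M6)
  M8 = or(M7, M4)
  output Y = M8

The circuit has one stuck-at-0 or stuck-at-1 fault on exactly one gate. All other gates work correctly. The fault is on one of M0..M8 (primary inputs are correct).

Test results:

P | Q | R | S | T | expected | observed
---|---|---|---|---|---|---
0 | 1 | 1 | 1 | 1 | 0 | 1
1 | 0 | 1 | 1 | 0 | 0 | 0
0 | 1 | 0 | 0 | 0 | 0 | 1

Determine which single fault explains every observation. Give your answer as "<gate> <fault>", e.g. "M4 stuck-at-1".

M3 stuck-at-0

Fault-free values for test 1 (P=0, Q=1, R=1, S=1, T=1): M0=0, M1=1, M2=1, M3=1, M4=0, M5=1, M6=1, M7=0, M8=0, giving Y=0. Observed 1.
Test 1: faults giving observed 1 are {M0 stuck-at-1, M3 stuck-at-0, M4 stuck-at-1, M5 stuck-at-0, M6 stuck-at-0, M7 stuck-at-1, M8 stuck-at-1}.
Test 2 (P=1, Q=0, R=1, S=1, T=0): fault-free M0=1, M1=1, M2=1, M3=0, M4=0, M5=1, M6=1, M7=0, M8=0 → 0; observed 0. Eliminates M4 stuck-at-1, M5 stuck-at-0, M6 stuck-at-0, M7 stuck-at-1, M8 stuck-at-1.
Test 3 (P=0, Q=1, R=0, S=0, T=0): fault-free M0=0, M1=0, M2=0, M3=1, M4=0, M5=1, M6=1, M7=0, M8=0 → 0; observed 1. Eliminates M0 stuck-at-1.
Only M3 stuck-at-0 is consistent with every test.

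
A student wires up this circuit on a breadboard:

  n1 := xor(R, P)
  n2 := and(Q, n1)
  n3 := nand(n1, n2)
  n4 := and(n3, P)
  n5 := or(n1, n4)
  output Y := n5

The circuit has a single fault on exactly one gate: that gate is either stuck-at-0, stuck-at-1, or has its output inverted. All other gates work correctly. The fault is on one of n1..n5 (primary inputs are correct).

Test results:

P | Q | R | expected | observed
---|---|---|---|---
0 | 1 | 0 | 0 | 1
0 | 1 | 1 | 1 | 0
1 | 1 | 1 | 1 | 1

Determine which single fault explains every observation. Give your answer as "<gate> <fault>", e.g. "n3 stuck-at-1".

Fault-free values for test 1 (P=0, Q=1, R=0): n1=0, n2=0, n3=1, n4=0, n5=0, giving Y=0. Observed 1.
Test 1: faults giving observed 1 are {n1 stuck-at-1, n1 inverted output, n4 stuck-at-1, n4 inverted output, n5 stuck-at-1, n5 inverted output}.
Test 2 (P=0, Q=1, R=1): fault-free n1=1, n2=1, n3=0, n4=0, n5=1 → 1; observed 0. Eliminates n1 stuck-at-1, n4 stuck-at-1, n4 inverted output, n5 stuck-at-1.
Test 3 (P=1, Q=1, R=1): fault-free n1=0, n2=0, n3=1, n4=1, n5=1 → 1; observed 1. Eliminates n5 inverted output.
Only n1 inverted output is consistent with every test.

n1 inverted output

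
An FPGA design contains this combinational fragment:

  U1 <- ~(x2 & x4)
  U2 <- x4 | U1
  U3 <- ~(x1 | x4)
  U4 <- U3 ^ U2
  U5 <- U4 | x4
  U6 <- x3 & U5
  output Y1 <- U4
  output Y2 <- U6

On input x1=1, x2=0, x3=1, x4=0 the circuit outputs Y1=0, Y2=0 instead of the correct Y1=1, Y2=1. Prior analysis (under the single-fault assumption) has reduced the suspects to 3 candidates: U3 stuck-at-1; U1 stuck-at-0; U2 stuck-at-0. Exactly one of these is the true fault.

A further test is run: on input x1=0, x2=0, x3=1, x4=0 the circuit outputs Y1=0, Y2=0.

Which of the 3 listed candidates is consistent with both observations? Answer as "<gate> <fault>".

Evaluate each candidate on input x1=0, x2=0, x3=1, x4=0:
  U3 stuck-at-1: U1=1, U2=1, U3=1 [stuck-at-1], U4=0, U5=0, U6=0 → Y1=0, Y2=0 — matches
  U1 stuck-at-0: U1=0 [stuck-at-0], U2=0, U3=1, U4=1, U5=1, U6=1 → Y1=1, Y2=1 — eliminated
  U2 stuck-at-0: U1=1, U2=0 [stuck-at-0], U3=1, U4=1, U5=1, U6=1 → Y1=1, Y2=1 — eliminated
Only U3 stuck-at-1 reproduces the observed Y1=0, Y2=0.

U3 stuck-at-1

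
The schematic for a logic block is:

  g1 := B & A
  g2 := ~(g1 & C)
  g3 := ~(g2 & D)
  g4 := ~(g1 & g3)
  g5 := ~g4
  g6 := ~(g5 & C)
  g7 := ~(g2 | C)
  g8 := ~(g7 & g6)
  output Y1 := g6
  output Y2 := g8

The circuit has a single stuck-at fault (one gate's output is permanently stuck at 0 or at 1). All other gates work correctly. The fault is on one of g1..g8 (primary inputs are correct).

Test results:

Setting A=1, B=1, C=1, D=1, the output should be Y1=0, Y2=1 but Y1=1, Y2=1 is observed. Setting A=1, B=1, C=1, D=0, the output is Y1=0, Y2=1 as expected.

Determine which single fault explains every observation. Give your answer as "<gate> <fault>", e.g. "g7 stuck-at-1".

Fault-free values for test 1 (A=1, B=1, C=1, D=1): g1=1, g2=0, g3=1, g4=0, g5=1, g6=0, g7=0, g8=1, giving Y1=0, Y2=1. Observed Y1=1, Y2=1.
Test 1: faults giving observed Y1=1, Y2=1 are {g1 stuck-at-0, g2 stuck-at-1, g3 stuck-at-0, g4 stuck-at-1, g5 stuck-at-0, g6 stuck-at-1}.
Test 2 (A=1, B=1, C=1, D=0): fault-free g1=1, g2=0, g3=1, g4=0, g5=1, g6=0, g7=0, g8=1 → Y1=0, Y2=1; observed Y1=0, Y2=1. Eliminates g1 stuck-at-0, g3 stuck-at-0, g4 stuck-at-1, g5 stuck-at-0, g6 stuck-at-1.
Only g2 stuck-at-1 is consistent with every test.

g2 stuck-at-1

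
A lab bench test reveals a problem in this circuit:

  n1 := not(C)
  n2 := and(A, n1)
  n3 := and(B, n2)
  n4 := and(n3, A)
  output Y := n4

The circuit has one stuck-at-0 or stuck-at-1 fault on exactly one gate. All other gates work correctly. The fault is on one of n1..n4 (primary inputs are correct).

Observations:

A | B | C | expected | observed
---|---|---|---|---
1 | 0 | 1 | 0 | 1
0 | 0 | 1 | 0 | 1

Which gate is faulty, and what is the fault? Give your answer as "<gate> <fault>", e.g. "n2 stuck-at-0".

Fault-free values for test 1 (A=1, B=0, C=1): n1=0, n2=0, n3=0, n4=0, giving Y=0. Observed 1.
Test 1: faults giving observed 1 are {n3 stuck-at-1, n4 stuck-at-1}.
Test 2 (A=0, B=0, C=1): fault-free n1=0, n2=0, n3=0, n4=0 → 0; observed 1. Eliminates n3 stuck-at-1.
Only n4 stuck-at-1 is consistent with every test.

n4 stuck-at-1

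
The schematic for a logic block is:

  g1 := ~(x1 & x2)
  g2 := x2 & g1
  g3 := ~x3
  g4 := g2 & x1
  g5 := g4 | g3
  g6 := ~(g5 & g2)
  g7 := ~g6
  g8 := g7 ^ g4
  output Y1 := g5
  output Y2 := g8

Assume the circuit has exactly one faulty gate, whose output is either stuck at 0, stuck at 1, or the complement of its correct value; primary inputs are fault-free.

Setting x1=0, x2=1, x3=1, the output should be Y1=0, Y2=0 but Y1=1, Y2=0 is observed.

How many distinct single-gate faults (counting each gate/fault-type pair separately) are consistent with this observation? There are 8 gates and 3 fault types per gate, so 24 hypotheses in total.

Fault-free: g1=1, g2=1, g3=0, g4=0, g5=0, g6=1, g7=0, g8=0 → Y1=0, Y2=0. Observed Y1=1, Y2=0.
  g1: none of the 3 fault types match ✗
  g2: none of the 3 fault types match ✗
  g3: none of the 3 fault types match ✗
  g4: stuck-at-1, inverted output ✓; others ✗
  g5: none of the 3 fault types match ✗
  g6: none of the 3 fault types match ✗
  g7: none of the 3 fault types match ✗
  g8: none of the 3 fault types match ✗
Consistent faults: {g4 stuck-at-1, g4 inverted output} — 2 in all.

2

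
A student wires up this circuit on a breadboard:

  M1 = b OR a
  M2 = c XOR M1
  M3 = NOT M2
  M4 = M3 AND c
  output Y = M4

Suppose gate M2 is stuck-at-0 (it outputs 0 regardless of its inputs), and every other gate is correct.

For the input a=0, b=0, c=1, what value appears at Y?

Propagate with M2 forced: M1=0, M2=0 [stuck-at-0], M3=1, M4=1.
So Y = 1. (Without the fault it would be 0.)

1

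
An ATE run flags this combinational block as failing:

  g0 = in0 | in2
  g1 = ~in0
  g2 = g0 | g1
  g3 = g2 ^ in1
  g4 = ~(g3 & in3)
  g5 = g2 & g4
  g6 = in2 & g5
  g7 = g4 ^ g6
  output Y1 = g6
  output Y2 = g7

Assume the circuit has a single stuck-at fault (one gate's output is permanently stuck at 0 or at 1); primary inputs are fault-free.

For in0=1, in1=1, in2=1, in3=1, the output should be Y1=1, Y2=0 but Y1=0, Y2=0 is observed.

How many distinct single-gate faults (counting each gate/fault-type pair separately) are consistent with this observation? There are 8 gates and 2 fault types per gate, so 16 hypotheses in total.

4

Fault-free: g0=1, g1=0, g2=1, g3=0, g4=1, g5=1, g6=1, g7=0 → Y1=1, Y2=0. Observed Y1=0, Y2=0.
  g0: stuck-at-0 ✓; others ✗
  g1: none of the 2 fault types match ✗
  g2: stuck-at-0 ✓; others ✗
  g3: stuck-at-1 ✓; others ✗
  g4: stuck-at-0 ✓; others ✗
  g5: none of the 2 fault types match ✗
  g6: none of the 2 fault types match ✗
  g7: none of the 2 fault types match ✗
Consistent faults: {g0 stuck-at-0, g2 stuck-at-0, g3 stuck-at-1, g4 stuck-at-0} — 4 in all.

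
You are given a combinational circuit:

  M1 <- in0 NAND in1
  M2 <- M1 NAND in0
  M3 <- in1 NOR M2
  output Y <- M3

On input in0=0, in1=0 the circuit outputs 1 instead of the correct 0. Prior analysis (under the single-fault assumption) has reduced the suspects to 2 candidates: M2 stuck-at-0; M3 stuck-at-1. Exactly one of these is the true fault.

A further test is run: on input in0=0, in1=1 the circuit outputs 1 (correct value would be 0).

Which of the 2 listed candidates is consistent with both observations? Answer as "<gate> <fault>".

M3 stuck-at-1

Evaluate each candidate on input in0=0, in1=1:
  M2 stuck-at-0: M1=1, M2=0 [stuck-at-0], M3=0 → 0 — eliminated
  M3 stuck-at-1: M1=1, M2=1, M3=1 [stuck-at-1] → 1 — matches
Only M3 stuck-at-1 reproduces the observed 1.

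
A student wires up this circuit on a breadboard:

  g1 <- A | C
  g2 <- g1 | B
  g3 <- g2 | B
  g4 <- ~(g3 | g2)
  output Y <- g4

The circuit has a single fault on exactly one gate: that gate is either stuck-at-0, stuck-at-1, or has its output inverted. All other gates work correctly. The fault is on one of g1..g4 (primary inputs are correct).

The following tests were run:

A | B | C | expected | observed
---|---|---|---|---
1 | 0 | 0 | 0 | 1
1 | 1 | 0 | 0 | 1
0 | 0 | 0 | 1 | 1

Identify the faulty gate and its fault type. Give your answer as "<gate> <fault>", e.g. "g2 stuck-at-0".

Fault-free values for test 1 (A=1, B=0, C=0): g1=1, g2=1, g3=1, g4=0, giving Y=0. Observed 1.
Test 1: faults giving observed 1 are {g1 stuck-at-0, g1 inverted output, g2 stuck-at-0, g2 inverted output, g4 stuck-at-1, g4 inverted output}.
Test 2 (A=1, B=1, C=0): fault-free g1=1, g2=1, g3=1, g4=0 → 0; observed 1. Eliminates g1 stuck-at-0, g1 inverted output, g2 stuck-at-0, g2 inverted output.
Test 3 (A=0, B=0, C=0): fault-free g1=0, g2=0, g3=0, g4=1 → 1; observed 1. Eliminates g4 inverted output.
Only g4 stuck-at-1 is consistent with every test.

g4 stuck-at-1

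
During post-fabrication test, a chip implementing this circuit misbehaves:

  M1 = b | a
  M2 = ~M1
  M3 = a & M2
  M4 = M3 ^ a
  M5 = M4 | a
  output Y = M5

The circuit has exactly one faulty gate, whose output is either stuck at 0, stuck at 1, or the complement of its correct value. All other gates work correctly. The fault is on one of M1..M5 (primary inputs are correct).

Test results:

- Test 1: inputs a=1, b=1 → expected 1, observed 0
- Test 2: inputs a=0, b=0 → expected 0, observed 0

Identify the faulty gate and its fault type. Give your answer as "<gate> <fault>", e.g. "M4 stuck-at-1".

M5 stuck-at-0

Fault-free values for test 1 (a=1, b=1): M1=1, M2=0, M3=0, M4=1, M5=1, giving Y=1. Observed 0.
Test 1: faults giving observed 0 are {M5 stuck-at-0, M5 inverted output}.
Test 2 (a=0, b=0): fault-free M1=0, M2=1, M3=0, M4=0, M5=0 → 0; observed 0. Eliminates M5 inverted output.
Only M5 stuck-at-0 is consistent with every test.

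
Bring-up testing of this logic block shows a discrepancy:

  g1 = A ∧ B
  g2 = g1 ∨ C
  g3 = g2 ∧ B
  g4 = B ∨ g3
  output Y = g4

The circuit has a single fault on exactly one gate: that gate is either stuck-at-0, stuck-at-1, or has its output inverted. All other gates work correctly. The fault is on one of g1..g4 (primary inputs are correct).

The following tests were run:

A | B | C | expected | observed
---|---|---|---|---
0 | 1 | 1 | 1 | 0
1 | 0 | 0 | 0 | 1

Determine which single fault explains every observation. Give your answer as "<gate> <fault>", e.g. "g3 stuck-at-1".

g4 inverted output

Fault-free values for test 1 (A=0, B=1, C=1): g1=0, g2=1, g3=1, g4=1, giving Y=1. Observed 0.
Test 1: faults giving observed 0 are {g4 stuck-at-0, g4 inverted output}.
Test 2 (A=1, B=0, C=0): fault-free g1=0, g2=0, g3=0, g4=0 → 0; observed 1. Eliminates g4 stuck-at-0.
Only g4 inverted output is consistent with every test.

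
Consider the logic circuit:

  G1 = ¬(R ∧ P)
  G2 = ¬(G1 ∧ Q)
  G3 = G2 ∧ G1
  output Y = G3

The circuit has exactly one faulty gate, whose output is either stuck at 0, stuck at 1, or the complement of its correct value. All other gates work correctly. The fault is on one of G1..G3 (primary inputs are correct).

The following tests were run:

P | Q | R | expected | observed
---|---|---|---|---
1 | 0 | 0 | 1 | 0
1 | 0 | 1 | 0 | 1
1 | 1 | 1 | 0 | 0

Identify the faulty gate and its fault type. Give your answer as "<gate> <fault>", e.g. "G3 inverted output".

Fault-free values for test 1 (P=1, Q=0, R=0): G1=1, G2=1, G3=1, giving Y=1. Observed 0.
Test 1: faults giving observed 0 are {G1 stuck-at-0, G1 inverted output, G2 stuck-at-0, G2 inverted output, G3 stuck-at-0, G3 inverted output}.
Test 2 (P=1, Q=0, R=1): fault-free G1=0, G2=1, G3=0 → 0; observed 1. Eliminates G1 stuck-at-0, G2 stuck-at-0, G2 inverted output, G3 stuck-at-0.
Test 3 (P=1, Q=1, R=1): fault-free G1=0, G2=1, G3=0 → 0; observed 0. Eliminates G3 inverted output.
Only G1 inverted output is consistent with every test.

G1 inverted output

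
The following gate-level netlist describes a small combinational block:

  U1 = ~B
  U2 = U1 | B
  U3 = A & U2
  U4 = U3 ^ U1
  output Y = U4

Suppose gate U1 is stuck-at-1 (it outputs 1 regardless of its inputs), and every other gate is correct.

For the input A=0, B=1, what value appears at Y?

Propagate with U1 forced: U1=1 [stuck-at-1], U2=1, U3=0, U4=1.
So Y = 1. (Without the fault it would be 0.)

1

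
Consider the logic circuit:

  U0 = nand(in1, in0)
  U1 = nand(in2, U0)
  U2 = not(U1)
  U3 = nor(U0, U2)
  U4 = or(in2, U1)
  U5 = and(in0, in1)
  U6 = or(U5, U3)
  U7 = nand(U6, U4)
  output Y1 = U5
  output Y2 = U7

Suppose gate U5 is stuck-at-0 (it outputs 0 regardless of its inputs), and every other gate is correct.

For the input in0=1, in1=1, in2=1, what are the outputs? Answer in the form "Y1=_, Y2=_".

Propagate with U5 forced: U0=0, U1=1, U2=0, U3=1, U4=1, U5=0 [stuck-at-0], U6=1, U7=0.
So the outputs are Y1=0, Y2=0. (Without the fault they would be Y1=1, Y2=0.)

Y1=0, Y2=0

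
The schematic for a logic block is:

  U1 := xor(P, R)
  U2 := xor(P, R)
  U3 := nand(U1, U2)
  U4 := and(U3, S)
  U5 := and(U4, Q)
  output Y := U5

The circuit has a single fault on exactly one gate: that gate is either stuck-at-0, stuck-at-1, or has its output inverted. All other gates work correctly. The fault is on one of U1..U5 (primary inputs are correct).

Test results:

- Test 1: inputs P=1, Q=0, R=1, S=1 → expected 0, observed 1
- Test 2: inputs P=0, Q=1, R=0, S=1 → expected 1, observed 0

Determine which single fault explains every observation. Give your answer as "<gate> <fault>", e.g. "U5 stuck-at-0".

U5 inverted output

Fault-free values for test 1 (P=1, Q=0, R=1, S=1): U1=0, U2=0, U3=1, U4=1, U5=0, giving Y=0. Observed 1.
Test 1: faults giving observed 1 are {U5 stuck-at-1, U5 inverted output}.
Test 2 (P=0, Q=1, R=0, S=1): fault-free U1=0, U2=0, U3=1, U4=1, U5=1 → 1; observed 0. Eliminates U5 stuck-at-1.
Only U5 inverted output is consistent with every test.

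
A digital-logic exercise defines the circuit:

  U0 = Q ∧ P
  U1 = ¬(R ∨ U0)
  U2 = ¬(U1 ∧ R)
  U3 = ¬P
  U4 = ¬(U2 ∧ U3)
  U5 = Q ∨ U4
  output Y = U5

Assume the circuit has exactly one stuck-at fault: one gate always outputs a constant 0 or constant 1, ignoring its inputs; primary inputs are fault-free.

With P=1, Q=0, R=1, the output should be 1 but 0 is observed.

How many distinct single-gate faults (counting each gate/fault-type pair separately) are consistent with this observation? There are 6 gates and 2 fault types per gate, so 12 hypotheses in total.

Fault-free: U0=0, U1=0, U2=1, U3=0, U4=1, U5=1 → 1. Observed 0.
  U0 stuck-at-0: output 1 ✗
  U0 stuck-at-1: output 1 ✗
  U1 stuck-at-0: output 1 ✗
  U1 stuck-at-1: output 1 ✗
  U2 stuck-at-0: output 1 ✗
  U2 stuck-at-1: output 1 ✗
  U3 stuck-at-0: output 1 ✗
  U3 stuck-at-1: output 0 ✓
  U4 stuck-at-0: output 0 ✓
  U4 stuck-at-1: output 1 ✗
  U5 stuck-at-0: output 0 ✓
  U5 stuck-at-1: output 1 ✗
Consistent faults: {U3 stuck-at-1, U4 stuck-at-0, U5 stuck-at-0} — 3 in all.

3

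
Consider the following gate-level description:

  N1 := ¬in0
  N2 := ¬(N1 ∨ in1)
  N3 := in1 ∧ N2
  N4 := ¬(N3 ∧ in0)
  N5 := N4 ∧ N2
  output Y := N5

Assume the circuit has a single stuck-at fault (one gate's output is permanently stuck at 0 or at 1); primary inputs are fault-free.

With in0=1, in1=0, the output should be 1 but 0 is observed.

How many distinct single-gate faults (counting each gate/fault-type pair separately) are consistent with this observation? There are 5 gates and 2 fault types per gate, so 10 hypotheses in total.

5

Fault-free: N1=0, N2=1, N3=0, N4=1, N5=1 → 1. Observed 0.
  N1 stuck-at-0: output 1 ✗
  N1 stuck-at-1: output 0 ✓
  N2 stuck-at-0: output 0 ✓
  N2 stuck-at-1: output 1 ✗
  N3 stuck-at-0: output 1 ✗
  N3 stuck-at-1: output 0 ✓
  N4 stuck-at-0: output 0 ✓
  N4 stuck-at-1: output 1 ✗
  N5 stuck-at-0: output 0 ✓
  N5 stuck-at-1: output 1 ✗
Consistent faults: {N1 stuck-at-1, N2 stuck-at-0, N3 stuck-at-1, N4 stuck-at-0, N5 stuck-at-0} — 5 in all.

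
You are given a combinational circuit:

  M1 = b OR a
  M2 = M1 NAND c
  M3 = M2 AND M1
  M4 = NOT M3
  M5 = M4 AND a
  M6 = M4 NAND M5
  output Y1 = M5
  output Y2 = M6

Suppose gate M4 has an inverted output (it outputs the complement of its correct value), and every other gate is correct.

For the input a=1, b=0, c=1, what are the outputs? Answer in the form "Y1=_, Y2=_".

Propagate with M4 forced: M1=1, M2=0, M3=0, M4=0 [inverted output], M5=0, M6=1.
So the outputs are Y1=0, Y2=1. (Without the fault they would be Y1=1, Y2=0.)

Y1=0, Y2=1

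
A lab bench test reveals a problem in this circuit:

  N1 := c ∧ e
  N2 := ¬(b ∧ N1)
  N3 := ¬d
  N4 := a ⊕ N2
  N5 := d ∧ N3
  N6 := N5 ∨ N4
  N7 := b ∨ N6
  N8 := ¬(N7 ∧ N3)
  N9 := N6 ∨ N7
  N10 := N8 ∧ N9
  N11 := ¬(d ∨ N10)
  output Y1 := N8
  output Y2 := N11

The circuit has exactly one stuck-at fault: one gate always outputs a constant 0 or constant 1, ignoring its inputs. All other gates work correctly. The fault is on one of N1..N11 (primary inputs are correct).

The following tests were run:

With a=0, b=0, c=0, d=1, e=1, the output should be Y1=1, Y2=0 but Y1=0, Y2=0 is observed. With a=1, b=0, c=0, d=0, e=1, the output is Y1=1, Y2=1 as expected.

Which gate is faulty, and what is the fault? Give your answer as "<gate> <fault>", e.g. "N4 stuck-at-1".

N3 stuck-at-1

Fault-free values for test 1 (a=0, b=0, c=0, d=1, e=1): N1=0, N2=1, N3=0, N4=1, N5=0, N6=1, N7=1, N8=1, N9=1, N10=1, N11=0, giving Y1=1, Y2=0. Observed Y1=0, Y2=0.
Test 1: faults giving observed Y1=0, Y2=0 are {N3 stuck-at-1, N8 stuck-at-0}.
Test 2 (a=1, b=0, c=0, d=0, e=1): fault-free N1=0, N2=1, N3=1, N4=0, N5=0, N6=0, N7=0, N8=1, N9=0, N10=0, N11=1 → Y1=1, Y2=1; observed Y1=1, Y2=1. Eliminates N8 stuck-at-0.
Only N3 stuck-at-1 is consistent with every test.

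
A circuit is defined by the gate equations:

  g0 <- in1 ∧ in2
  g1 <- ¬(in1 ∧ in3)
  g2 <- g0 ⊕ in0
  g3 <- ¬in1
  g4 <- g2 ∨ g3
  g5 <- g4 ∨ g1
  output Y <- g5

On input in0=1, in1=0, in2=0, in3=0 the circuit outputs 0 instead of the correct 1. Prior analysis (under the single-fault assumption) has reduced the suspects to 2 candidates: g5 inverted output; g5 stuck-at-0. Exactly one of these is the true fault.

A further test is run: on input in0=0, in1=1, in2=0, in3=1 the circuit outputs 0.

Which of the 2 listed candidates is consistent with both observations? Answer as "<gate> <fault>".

Evaluate each candidate on input in0=0, in1=1, in2=0, in3=1:
  g5 inverted output: g0=0, g1=0, g2=0, g3=0, g4=0, g5=1 [inverted output] → 1 — eliminated
  g5 stuck-at-0: g0=0, g1=0, g2=0, g3=0, g4=0, g5=0 [stuck-at-0] → 0 — matches
Only g5 stuck-at-0 reproduces the observed 0.

g5 stuck-at-0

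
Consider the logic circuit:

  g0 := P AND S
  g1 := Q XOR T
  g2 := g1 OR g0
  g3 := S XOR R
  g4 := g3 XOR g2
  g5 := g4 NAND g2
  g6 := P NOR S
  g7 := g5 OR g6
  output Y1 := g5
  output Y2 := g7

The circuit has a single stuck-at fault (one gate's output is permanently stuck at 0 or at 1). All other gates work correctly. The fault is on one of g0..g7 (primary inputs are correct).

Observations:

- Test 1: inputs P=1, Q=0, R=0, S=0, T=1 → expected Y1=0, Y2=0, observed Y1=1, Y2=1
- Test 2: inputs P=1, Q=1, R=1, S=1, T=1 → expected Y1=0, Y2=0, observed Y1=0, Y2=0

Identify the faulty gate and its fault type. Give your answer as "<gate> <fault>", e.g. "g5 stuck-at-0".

g1 stuck-at-0

Fault-free values for test 1 (P=1, Q=0, R=0, S=0, T=1): g0=0, g1=1, g2=1, g3=0, g4=1, g5=0, g6=0, g7=0, giving Y1=0, Y2=0. Observed Y1=1, Y2=1.
Test 1: faults giving observed Y1=1, Y2=1 are {g1 stuck-at-0, g2 stuck-at-0, g3 stuck-at-1, g4 stuck-at-0, g5 stuck-at-1}.
Test 2 (P=1, Q=1, R=1, S=1, T=1): fault-free g0=1, g1=0, g2=1, g3=0, g4=1, g5=0, g6=0, g7=0 → Y1=0, Y2=0; observed Y1=0, Y2=0. Eliminates g2 stuck-at-0, g3 stuck-at-1, g4 stuck-at-0, g5 stuck-at-1.
Only g1 stuck-at-0 is consistent with every test.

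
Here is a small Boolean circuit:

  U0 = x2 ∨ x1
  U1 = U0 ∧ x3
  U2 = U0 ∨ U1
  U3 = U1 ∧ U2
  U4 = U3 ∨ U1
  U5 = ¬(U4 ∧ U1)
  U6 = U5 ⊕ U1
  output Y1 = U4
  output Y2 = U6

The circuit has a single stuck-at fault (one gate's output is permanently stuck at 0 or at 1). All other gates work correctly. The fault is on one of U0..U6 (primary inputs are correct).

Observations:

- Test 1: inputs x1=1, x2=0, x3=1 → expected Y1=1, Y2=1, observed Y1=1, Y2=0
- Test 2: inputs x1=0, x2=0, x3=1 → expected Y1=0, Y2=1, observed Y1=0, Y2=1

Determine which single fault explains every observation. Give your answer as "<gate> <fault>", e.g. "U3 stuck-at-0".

U5 stuck-at-1

Fault-free values for test 1 (x1=1, x2=0, x3=1): U0=1, U1=1, U2=1, U3=1, U4=1, U5=0, U6=1, giving Y1=1, Y2=1. Observed Y1=1, Y2=0.
Test 1: faults giving observed Y1=1, Y2=0 are {U5 stuck-at-1, U6 stuck-at-0}.
Test 2 (x1=0, x2=0, x3=1): fault-free U0=0, U1=0, U2=0, U3=0, U4=0, U5=1, U6=1 → Y1=0, Y2=1; observed Y1=0, Y2=1. Eliminates U6 stuck-at-0.
Only U5 stuck-at-1 is consistent with every test.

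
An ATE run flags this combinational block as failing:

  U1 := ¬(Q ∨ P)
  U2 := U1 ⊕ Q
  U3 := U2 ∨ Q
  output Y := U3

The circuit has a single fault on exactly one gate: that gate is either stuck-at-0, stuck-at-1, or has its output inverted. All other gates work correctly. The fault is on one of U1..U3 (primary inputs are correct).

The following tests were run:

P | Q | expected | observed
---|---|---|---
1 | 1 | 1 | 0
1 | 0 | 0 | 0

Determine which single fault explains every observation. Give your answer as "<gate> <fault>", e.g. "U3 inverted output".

U3 stuck-at-0

Fault-free values for test 1 (P=1, Q=1): U1=0, U2=1, U3=1, giving Y=1. Observed 0.
Test 1: faults giving observed 0 are {U3 stuck-at-0, U3 inverted output}.
Test 2 (P=1, Q=0): fault-free U1=0, U2=0, U3=0 → 0; observed 0. Eliminates U3 inverted output.
Only U3 stuck-at-0 is consistent with every test.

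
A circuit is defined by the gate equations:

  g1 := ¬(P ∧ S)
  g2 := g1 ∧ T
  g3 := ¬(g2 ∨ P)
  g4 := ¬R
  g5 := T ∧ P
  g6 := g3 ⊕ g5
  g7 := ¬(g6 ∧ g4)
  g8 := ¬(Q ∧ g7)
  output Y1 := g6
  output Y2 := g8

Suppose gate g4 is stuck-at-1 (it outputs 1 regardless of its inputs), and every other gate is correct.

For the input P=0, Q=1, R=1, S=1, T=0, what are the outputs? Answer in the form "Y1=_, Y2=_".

Y1=1, Y2=1

Propagate with g4 forced: g1=1, g2=0, g3=1, g4=1 [stuck-at-1], g5=0, g6=1, g7=0, g8=1.
So the outputs are Y1=1, Y2=1. (Without the fault they would be Y1=1, Y2=0.)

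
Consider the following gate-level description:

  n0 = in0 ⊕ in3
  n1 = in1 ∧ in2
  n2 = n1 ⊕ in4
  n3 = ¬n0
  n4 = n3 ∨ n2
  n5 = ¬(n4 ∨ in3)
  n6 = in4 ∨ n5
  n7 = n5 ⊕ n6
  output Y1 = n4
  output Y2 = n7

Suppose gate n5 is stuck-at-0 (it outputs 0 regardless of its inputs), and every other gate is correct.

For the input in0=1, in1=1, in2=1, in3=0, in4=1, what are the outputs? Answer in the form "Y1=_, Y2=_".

Propagate with n5 forced: n0=1, n1=1, n2=0, n3=0, n4=0, n5=0 [stuck-at-0], n6=1, n7=1.
So the outputs are Y1=0, Y2=1. (Without the fault they would be Y1=0, Y2=0.)

Y1=0, Y2=1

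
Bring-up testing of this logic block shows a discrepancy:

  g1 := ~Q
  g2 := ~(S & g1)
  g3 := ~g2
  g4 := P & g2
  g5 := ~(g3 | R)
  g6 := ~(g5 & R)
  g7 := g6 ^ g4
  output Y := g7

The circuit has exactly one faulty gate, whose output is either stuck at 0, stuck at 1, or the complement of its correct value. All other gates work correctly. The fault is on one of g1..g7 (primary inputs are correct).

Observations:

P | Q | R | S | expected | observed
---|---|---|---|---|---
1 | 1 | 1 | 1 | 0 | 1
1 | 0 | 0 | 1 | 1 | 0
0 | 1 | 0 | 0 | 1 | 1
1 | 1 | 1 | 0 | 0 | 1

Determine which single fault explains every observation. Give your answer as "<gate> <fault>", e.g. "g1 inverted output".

Fault-free values for test 1 (P=1, Q=1, R=1, S=1): g1=0, g2=1, g3=0, g4=1, g5=0, g6=1, g7=0, giving Y=0. Observed 1.
Test 1: faults giving observed 1 are {g1 stuck-at-1, g1 inverted output, g2 stuck-at-0, g2 inverted output, g4 stuck-at-0, g4 inverted output, g5 stuck-at-1, g5 inverted output, g6 stuck-at-0, g6 inverted output, g7 stuck-at-1, g7 inverted output}.
Test 2 (P=1, Q=0, R=0, S=1): fault-free g1=1, g2=0, g3=1, g4=0, g5=0, g6=1, g7=1 → 1; observed 0. Eliminates g1 stuck-at-1, g2 stuck-at-0, g4 stuck-at-0, g5 stuck-at-1, g5 inverted output, g7 stuck-at-1.
Test 3 (P=0, Q=1, R=0, S=0): fault-free g1=0, g2=1, g3=0, g4=0, g5=1, g6=1, g7=1 → 1; observed 1. Eliminates g4 inverted output, g6 stuck-at-0, g6 inverted output, g7 inverted output.
Test 4 (P=1, Q=1, R=1, S=0): fault-free g1=0, g2=1, g3=0, g4=1, g5=0, g6=1, g7=0 → 0; observed 1. Eliminates g1 inverted output.
Only g2 inverted output is consistent with every test.

g2 inverted output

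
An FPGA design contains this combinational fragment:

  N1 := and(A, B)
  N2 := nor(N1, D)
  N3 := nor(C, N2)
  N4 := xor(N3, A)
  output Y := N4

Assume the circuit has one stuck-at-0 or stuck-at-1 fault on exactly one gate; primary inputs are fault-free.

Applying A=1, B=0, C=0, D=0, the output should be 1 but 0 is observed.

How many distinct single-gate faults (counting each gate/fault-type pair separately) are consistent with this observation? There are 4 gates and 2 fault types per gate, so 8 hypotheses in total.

4

Fault-free: N1=0, N2=1, N3=0, N4=1 → 1. Observed 0.
  N1 stuck-at-0: output 1 ✗
  N1 stuck-at-1: output 0 ✓
  N2 stuck-at-0: output 0 ✓
  N2 stuck-at-1: output 1 ✗
  N3 stuck-at-0: output 1 ✗
  N3 stuck-at-1: output 0 ✓
  N4 stuck-at-0: output 0 ✓
  N4 stuck-at-1: output 1 ✗
Consistent faults: {N1 stuck-at-1, N2 stuck-at-0, N3 stuck-at-1, N4 stuck-at-0} — 4 in all.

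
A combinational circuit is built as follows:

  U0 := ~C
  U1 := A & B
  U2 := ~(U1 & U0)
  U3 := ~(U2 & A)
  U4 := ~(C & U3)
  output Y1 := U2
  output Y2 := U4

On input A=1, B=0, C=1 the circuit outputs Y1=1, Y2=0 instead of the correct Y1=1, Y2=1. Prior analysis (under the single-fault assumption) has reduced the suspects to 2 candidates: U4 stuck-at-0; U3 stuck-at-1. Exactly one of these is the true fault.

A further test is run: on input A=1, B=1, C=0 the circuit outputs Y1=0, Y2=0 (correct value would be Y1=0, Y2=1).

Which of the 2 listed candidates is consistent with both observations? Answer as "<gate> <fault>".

Evaluate each candidate on input A=1, B=1, C=0:
  U4 stuck-at-0: U0=1, U1=1, U2=0, U3=1, U4=0 [stuck-at-0] → Y1=0, Y2=0 — matches
  U3 stuck-at-1: U0=1, U1=1, U2=0, U3=1 [stuck-at-1], U4=1 → Y1=0, Y2=1 — eliminated
Only U4 stuck-at-0 reproduces the observed Y1=0, Y2=0.

U4 stuck-at-0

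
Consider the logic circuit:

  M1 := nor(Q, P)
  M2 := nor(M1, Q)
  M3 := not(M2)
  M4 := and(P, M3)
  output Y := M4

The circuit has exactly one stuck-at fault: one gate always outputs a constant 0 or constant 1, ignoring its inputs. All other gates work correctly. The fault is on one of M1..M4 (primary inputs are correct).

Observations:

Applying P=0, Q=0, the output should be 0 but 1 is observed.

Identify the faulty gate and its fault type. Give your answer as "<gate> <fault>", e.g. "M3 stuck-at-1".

Fault-free values for test 1 (P=0, Q=0): M1=1, M2=0, M3=1, M4=0, giving Y=0. Observed 1.
Test 1: faults giving observed 1 are {M4 stuck-at-1}.
Only M4 stuck-at-1 is consistent with every test.

M4 stuck-at-1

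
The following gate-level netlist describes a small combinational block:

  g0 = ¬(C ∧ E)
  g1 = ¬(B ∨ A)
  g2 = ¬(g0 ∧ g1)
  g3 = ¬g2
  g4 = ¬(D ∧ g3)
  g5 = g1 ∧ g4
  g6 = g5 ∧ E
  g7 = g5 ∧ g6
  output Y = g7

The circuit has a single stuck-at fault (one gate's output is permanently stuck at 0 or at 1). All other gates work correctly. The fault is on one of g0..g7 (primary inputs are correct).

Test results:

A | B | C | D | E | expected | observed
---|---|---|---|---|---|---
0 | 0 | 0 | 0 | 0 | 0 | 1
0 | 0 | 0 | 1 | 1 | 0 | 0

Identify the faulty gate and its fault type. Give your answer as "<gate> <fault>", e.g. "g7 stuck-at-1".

g6 stuck-at-1

Fault-free values for test 1 (A=0, B=0, C=0, D=0, E=0): g0=1, g1=1, g2=0, g3=1, g4=1, g5=1, g6=0, g7=0, giving Y=0. Observed 1.
Test 1: faults giving observed 1 are {g6 stuck-at-1, g7 stuck-at-1}.
Test 2 (A=0, B=0, C=0, D=1, E=1): fault-free g0=1, g1=1, g2=0, g3=1, g4=0, g5=0, g6=0, g7=0 → 0; observed 0. Eliminates g7 stuck-at-1.
Only g6 stuck-at-1 is consistent with every test.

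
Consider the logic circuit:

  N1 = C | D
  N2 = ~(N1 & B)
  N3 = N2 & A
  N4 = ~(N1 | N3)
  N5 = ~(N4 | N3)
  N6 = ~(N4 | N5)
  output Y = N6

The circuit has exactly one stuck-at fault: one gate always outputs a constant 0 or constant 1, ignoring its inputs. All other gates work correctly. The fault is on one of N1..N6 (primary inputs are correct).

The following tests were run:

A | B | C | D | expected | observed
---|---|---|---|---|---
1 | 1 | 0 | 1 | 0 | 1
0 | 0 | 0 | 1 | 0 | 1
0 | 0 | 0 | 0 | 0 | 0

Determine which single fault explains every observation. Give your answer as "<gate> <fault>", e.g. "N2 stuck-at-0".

N5 stuck-at-0

Fault-free values for test 1 (A=1, B=1, C=0, D=1): N1=1, N2=0, N3=0, N4=0, N5=1, N6=0, giving Y=0. Observed 1.
Test 1: faults giving observed 1 are {N1 stuck-at-0, N2 stuck-at-1, N3 stuck-at-1, N5 stuck-at-0, N6 stuck-at-1}.
Test 2 (A=0, B=0, C=0, D=1): fault-free N1=1, N2=1, N3=0, N4=0, N5=1, N6=0 → 0; observed 1. Eliminates N1 stuck-at-0, N2 stuck-at-1.
Test 3 (A=0, B=0, C=0, D=0): fault-free N1=0, N2=1, N3=0, N4=1, N5=0, N6=0 → 0; observed 0. Eliminates N3 stuck-at-1, N6 stuck-at-1.
Only N5 stuck-at-0 is consistent with every test.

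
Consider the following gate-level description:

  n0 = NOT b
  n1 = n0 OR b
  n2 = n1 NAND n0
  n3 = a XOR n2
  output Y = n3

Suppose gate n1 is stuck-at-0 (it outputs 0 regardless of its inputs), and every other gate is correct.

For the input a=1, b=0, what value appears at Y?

0

Propagate with n1 forced: n0=1, n1=0 [stuck-at-0], n2=1, n3=0.
So Y = 0. (Without the fault it would be 1.)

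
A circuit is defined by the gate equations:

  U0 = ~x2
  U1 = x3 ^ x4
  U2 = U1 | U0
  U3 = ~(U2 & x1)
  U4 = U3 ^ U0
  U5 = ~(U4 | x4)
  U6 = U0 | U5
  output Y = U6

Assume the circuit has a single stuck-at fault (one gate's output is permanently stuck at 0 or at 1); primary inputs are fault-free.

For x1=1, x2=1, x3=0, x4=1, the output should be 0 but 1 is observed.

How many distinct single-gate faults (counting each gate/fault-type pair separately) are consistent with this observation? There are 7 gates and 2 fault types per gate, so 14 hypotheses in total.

3

Fault-free: U0=0, U1=1, U2=1, U3=0, U4=0, U5=0, U6=0 → 0. Observed 1.
  U0 stuck-at-0: output 0 ✗
  U0 stuck-at-1: output 1 ✓
  U1 stuck-at-0: output 0 ✗
  U1 stuck-at-1: output 0 ✗
  U2 stuck-at-0: output 0 ✗
  U2 stuck-at-1: output 0 ✗
  U3 stuck-at-0: output 0 ✗
  U3 stuck-at-1: output 0 ✗
  U4 stuck-at-0: output 0 ✗
  U4 stuck-at-1: output 0 ✗
  U5 stuck-at-0: output 0 ✗
  U5 stuck-at-1: output 1 ✓
  U6 stuck-at-0: output 0 ✗
  U6 stuck-at-1: output 1 ✓
Consistent faults: {U0 stuck-at-1, U5 stuck-at-1, U6 stuck-at-1} — 3 in all.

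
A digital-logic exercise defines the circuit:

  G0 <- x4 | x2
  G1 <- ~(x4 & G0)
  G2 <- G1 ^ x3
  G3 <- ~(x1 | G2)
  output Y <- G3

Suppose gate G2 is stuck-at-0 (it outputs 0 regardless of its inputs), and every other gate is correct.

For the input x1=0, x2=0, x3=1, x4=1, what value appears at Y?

Propagate with G2 forced: G0=1, G1=0, G2=0 [stuck-at-0], G3=1.
So Y = 1. (Without the fault it would be 0.)

1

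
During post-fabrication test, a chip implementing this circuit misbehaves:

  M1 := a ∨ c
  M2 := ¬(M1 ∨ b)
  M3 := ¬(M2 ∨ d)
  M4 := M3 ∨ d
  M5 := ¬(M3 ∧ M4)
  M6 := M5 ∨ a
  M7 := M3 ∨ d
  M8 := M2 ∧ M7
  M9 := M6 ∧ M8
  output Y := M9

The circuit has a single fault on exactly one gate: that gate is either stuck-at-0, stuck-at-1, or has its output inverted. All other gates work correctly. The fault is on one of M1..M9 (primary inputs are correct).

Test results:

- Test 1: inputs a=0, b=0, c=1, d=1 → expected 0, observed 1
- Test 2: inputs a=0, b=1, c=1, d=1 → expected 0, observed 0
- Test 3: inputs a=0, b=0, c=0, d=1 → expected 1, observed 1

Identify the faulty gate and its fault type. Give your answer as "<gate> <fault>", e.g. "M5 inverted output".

M1 stuck-at-0

Fault-free values for test 1 (a=0, b=0, c=1, d=1): M1=1, M2=0, M3=0, M4=1, M5=1, M6=1, M7=1, M8=0, M9=0, giving Y=0. Observed 1.
Test 1: faults giving observed 1 are {M1 stuck-at-0, M1 inverted output, M2 stuck-at-1, M2 inverted output, M8 stuck-at-1, M8 inverted output, M9 stuck-at-1, M9 inverted output}.
Test 2 (a=0, b=1, c=1, d=1): fault-free M1=1, M2=0, M3=0, M4=1, M5=1, M6=1, M7=1, M8=0, M9=0 → 0; observed 0. Eliminates M2 stuck-at-1, M2 inverted output, M8 stuck-at-1, M8 inverted output, M9 stuck-at-1, M9 inverted output.
Test 3 (a=0, b=0, c=0, d=1): fault-free M1=0, M2=1, M3=0, M4=1, M5=1, M6=1, M7=1, M8=1, M9=1 → 1; observed 1. Eliminates M1 inverted output.
Only M1 stuck-at-0 is consistent with every test.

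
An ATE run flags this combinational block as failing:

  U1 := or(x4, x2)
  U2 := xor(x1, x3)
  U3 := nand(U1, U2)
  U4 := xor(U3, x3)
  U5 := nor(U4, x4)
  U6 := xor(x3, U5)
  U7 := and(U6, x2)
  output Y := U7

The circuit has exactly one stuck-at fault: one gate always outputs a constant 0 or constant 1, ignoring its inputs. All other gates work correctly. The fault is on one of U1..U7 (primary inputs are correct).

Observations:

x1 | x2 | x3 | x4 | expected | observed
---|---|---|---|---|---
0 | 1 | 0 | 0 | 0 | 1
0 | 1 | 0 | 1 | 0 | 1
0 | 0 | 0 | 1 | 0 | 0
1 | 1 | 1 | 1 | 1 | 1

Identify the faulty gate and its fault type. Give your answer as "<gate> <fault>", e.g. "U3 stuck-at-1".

Fault-free values for test 1 (x1=0, x2=1, x3=0, x4=0): U1=1, U2=0, U3=1, U4=1, U5=0, U6=0, U7=0, giving Y=0. Observed 1.
Test 1: faults giving observed 1 are {U2 stuck-at-1, U3 stuck-at-0, U4 stuck-at-0, U5 stuck-at-1, U6 stuck-at-1, U7 stuck-at-1}.
Test 2 (x1=0, x2=1, x3=0, x4=1): fault-free U1=1, U2=0, U3=1, U4=1, U5=0, U6=0, U7=0 → 0; observed 1. Eliminates U2 stuck-at-1, U3 stuck-at-0, U4 stuck-at-0.
Test 3 (x1=0, x2=0, x3=0, x4=1): fault-free U1=1, U2=0, U3=1, U4=1, U5=0, U6=0, U7=0 → 0; observed 0. Eliminates U7 stuck-at-1.
Test 4 (x1=1, x2=1, x3=1, x4=1): fault-free U1=1, U2=0, U3=1, U4=0, U5=0, U6=1, U7=1 → 1; observed 1. Eliminates U5 stuck-at-1.
Only U6 stuck-at-1 is consistent with every test.

U6 stuck-at-1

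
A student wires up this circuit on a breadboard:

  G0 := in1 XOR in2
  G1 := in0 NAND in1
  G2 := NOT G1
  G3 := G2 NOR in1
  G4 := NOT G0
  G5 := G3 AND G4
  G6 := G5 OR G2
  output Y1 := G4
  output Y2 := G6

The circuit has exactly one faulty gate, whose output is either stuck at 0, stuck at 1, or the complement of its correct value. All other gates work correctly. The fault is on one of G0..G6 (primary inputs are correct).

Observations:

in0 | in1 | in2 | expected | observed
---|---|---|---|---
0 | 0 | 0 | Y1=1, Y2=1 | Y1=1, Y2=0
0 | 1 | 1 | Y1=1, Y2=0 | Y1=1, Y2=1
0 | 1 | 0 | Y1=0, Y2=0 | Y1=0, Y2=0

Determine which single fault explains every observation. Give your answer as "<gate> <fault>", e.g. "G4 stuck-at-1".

Fault-free values for test 1 (in0=0, in1=0, in2=0): G0=0, G1=1, G2=0, G3=1, G4=1, G5=1, G6=1, giving Y1=1, Y2=1. Observed Y1=1, Y2=0.
Test 1: faults giving observed Y1=1, Y2=0 are {G3 stuck-at-0, G3 inverted output, G5 stuck-at-0, G5 inverted output, G6 stuck-at-0, G6 inverted output}.
Test 2 (in0=0, in1=1, in2=1): fault-free G0=0, G1=1, G2=0, G3=0, G4=1, G5=0, G6=0 → Y1=1, Y2=0; observed Y1=1, Y2=1. Eliminates G3 stuck-at-0, G5 stuck-at-0, G6 stuck-at-0.
Test 3 (in0=0, in1=1, in2=0): fault-free G0=1, G1=1, G2=0, G3=0, G4=0, G5=0, G6=0 → Y1=0, Y2=0; observed Y1=0, Y2=0. Eliminates G5 inverted output, G6 inverted output.
Only G3 inverted output is consistent with every test.

G3 inverted output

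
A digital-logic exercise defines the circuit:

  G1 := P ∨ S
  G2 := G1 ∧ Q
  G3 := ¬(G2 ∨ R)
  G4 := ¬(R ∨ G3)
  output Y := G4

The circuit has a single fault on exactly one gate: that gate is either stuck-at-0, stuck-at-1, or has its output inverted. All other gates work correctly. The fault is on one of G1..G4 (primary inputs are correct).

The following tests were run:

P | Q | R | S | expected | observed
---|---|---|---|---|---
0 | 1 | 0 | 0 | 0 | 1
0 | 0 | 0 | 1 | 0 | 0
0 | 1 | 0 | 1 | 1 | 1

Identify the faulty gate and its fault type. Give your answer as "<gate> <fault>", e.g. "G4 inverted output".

G1 stuck-at-1

Fault-free values for test 1 (P=0, Q=1, R=0, S=0): G1=0, G2=0, G3=1, G4=0, giving Y=0. Observed 1.
Test 1: faults giving observed 1 are {G1 stuck-at-1, G1 inverted output, G2 stuck-at-1, G2 inverted output, G3 stuck-at-0, G3 inverted output, G4 stuck-at-1, G4 inverted output}.
Test 2 (P=0, Q=0, R=0, S=1): fault-free G1=1, G2=0, G3=1, G4=0 → 0; observed 0. Eliminates G2 stuck-at-1, G2 inverted output, G3 stuck-at-0, G3 inverted output, G4 stuck-at-1, G4 inverted output.
Test 3 (P=0, Q=1, R=0, S=1): fault-free G1=1, G2=1, G3=0, G4=1 → 1; observed 1. Eliminates G1 inverted output.
Only G1 stuck-at-1 is consistent with every test.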